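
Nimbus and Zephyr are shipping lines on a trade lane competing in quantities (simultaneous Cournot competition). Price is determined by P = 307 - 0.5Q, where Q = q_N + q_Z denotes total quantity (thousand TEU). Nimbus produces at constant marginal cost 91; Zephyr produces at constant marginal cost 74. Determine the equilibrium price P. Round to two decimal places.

Nimbus's profit: π_N = (307 - 0.5Q)q_N - (91q_N). Setting ∂π_N/∂q_N = 0: 216 - q_N - (1/2)(q_Z) = 0.
Zephyr's profit: π_Z = (307 - 0.5Q)q_Z - (74q_Z). Setting ∂π_Z/∂q_Z = 0: 233 - q_Z - (1/2)(q_N) = 0.
So q_N = (216 - (1/2)q_Z) and q_Z = (233 - (1/2)q_N).
Solving the pair: q_N = 398/3, q_Z = 500/3.
Total output Q = 898/3, so price P = 307 - (1/2)·(898/3) = 472/3.

157.33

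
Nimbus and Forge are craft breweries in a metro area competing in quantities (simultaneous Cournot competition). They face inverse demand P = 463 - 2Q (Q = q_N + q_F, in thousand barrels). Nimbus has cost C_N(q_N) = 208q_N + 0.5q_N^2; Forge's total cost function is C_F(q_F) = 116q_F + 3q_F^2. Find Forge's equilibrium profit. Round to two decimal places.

Nimbus's profit: π_N = (463 - 2Q)q_N - (208q_N + (1/2)q_N²). Setting ∂π_N/∂q_N = 0: 255 - 5q_N - 2(q_F) = 0.
Forge's profit: π_F = (463 - 2Q)q_F - (116q_F + 3q_F²). Setting ∂π_F/∂q_F = 0: 347 - 10q_F - 2(q_N) = 0.
Rearranging gives the reaction functions q_N = (255 - 2q_F)/5 and q_F = (347 - 2q_N)/10.
Solving the pair: q_N = 928/23, q_F = 1225/46.
Price P = 463 - 2·66.9783 = 329.0435.
Forge's profit: 329.0435·(1225/46) - 116·(1225/46) - 3(1225/46)² = 3545.9003.

3545.90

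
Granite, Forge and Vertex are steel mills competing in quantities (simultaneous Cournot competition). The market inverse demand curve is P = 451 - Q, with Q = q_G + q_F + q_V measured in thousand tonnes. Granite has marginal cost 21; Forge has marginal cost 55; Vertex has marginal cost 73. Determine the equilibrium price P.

150

Granite's profit: π_G = (451 - Q)q_G - (21q_G). Setting ∂π_G/∂q_G = 0: 430 - 2q_G - (q_F + q_V) = 0.
Forge's first-order condition: 396 - 2q_F - (q_G + q_V) = 0.
Vertex's first-order condition: 378 - 2q_V - (q_G + q_F) = 0.
Summing all 3 equations gives 1204 − 4Q = 0, hence Q = 301.
Back-substituting: q_G = (430 − 301) = 129, q_F = (396 − 301) = 95, q_V = (378 − 301) = 77.
Total output Q = 301, so price P = 451 - 301 = 150.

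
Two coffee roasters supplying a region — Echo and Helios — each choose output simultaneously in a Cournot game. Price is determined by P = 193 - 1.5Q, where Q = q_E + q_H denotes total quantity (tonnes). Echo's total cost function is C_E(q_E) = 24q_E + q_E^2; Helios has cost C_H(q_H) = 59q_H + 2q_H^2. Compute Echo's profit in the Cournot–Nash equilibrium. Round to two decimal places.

Echo's profit: π_E = (193 - 1.5Q)q_E - (24q_E + q_E²). Setting ∂π_E/∂q_E = 0: 169 - 5q_E - (3/2)(q_H) = 0.
Helios's profit: π_H = (193 - 1.5Q)q_H - (59q_H + 2q_H²). Setting ∂π_H/∂q_H = 0: 134 - 7q_H - (3/2)(q_E) = 0.
Rearranging gives the reaction functions q_E = (169 - (3/2)q_H)/5 and q_H = (134 - (3/2)q_E)/7.
Solving the pair: q_E = 29.9847, q_H = 1666/131.
Price P = 193 - (3/2)·42.7023 = 128.9466.
Echo's profit: 128.9466·29.9847 - 24·29.9847 - 29.9847² = 2247.7105.

2247.71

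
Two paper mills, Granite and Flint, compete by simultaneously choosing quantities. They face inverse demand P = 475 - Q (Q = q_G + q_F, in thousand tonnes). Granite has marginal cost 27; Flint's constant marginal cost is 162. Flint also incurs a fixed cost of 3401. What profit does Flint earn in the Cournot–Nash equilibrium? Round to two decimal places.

119.44

Granite's profit: π_G = (475 - Q)q_G - (27q_G). Setting ∂π_G/∂q_G = 0: 448 - 2q_G - (q_F) = 0.
Flint's profit: π_F = (475 - Q)q_F - (162q_F). Setting ∂π_F/∂q_F = 0: 313 - 2q_F - (q_G) = 0.
Rearranging gives the reaction functions q_G = (448 - q_F)/2 and q_F = (313 - q_G)/2.
Substituting one into the other gives q_G = 583/3 and q_F = 178/3.
Price P = 475 - 761/3 = 664/3.
Flint's profit: (664/3 - 162)·(178/3) - 3401 = 1075/9.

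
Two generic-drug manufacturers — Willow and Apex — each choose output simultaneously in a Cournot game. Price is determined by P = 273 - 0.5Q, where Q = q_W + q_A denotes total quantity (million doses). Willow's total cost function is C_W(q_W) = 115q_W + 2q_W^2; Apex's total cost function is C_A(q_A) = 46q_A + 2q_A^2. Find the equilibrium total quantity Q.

Willow's profit: π_W = (273 - 0.5Q)q_W - (115q_W + 2q_W²). Setting ∂π_W/∂q_W = 0: 158 - 5q_W - (1/2)(q_A) = 0.
Apex's profit: π_A = (273 - 0.5Q)q_A - (46q_A + 2q_A²). Setting ∂π_A/∂q_A = 0: 227 - 5q_A - (1/2)(q_W) = 0.
Best responses: q_W = (158 - (1/2)q_A)/5, q_A = (227 - (1/2)q_W)/5.
Solving the pair: q_W = 82/3, q_A = 128/3.
Total output Q = 82/3 + 128/3 = 70.

70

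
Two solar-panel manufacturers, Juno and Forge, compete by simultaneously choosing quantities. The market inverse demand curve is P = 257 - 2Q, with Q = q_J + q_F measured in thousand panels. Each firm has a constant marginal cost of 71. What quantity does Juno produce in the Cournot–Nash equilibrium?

31

Each firm earns π_i = (257 - 2Q)q_i - 71q_i.
First-order condition (treating rivals' output as given): 186 - 4q_i - 2q_j = 0.
With identical firms every q_j equals q_i, so q_j = q_i and 186 = 6q_i, giving q_i = 31.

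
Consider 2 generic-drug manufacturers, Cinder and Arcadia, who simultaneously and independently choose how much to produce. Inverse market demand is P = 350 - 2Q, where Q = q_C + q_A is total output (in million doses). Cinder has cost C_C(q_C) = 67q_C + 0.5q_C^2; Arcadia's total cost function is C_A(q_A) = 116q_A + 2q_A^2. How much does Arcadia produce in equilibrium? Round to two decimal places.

Cinder's profit: π_C = (350 - 2Q)q_C - (67q_C + (1/2)q_C²). Setting ∂π_C/∂q_C = 0: 283 - 5q_C - 2(q_A) = 0.
Arcadia's first-order condition: 234 - 8q_A - 2(q_C) = 0.
Rearranging gives the reaction functions q_C = (283 - 2q_A)/5 and q_A = (234 - 2q_C)/8.
Solving the pair: q_C = 449/9, q_A = 151/9.

16.78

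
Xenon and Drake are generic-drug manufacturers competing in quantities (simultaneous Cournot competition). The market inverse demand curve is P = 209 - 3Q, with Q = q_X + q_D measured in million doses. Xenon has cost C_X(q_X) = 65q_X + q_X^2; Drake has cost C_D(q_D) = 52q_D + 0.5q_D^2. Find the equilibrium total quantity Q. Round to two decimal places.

Xenon's profit: π_X = (209 - 3Q)q_X - (65q_X + q_X²). Setting ∂π_X/∂q_X = 0: 144 - 8q_X - 3(q_D) = 0.
Drake's profit: π_D = (209 - 3Q)q_D - (52q_D + (1/2)q_D²). Setting ∂π_D/∂q_D = 0: 157 - 7q_D - 3(q_X) = 0.
Best responses: q_X = (144 - 3q_D)/8, q_D = (157 - 3q_X)/7.
Solving the pair: q_X = 537/47, q_D = 824/47.
Total output Q = 537/47 + 824/47 = 1361/47.

28.96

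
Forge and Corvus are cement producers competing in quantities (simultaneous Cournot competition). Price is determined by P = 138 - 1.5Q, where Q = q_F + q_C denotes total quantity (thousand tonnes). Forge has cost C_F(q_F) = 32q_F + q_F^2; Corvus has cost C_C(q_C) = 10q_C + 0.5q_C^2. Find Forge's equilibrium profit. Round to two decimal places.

427.09

Forge's profit: π_F = (138 - 1.5Q)q_F - (32q_F + q_F²). Setting ∂π_F/∂q_F = 0: 106 - 5q_F - (3/2)(q_C) = 0.
Corvus's profit: π_C = (138 - 1.5Q)q_C - (10q_C + (1/2)q_C²). Setting ∂π_C/∂q_C = 0: 128 - 4q_C - (3/2)(q_F) = 0.
Rearranging gives the reaction functions q_F = (106 - (3/2)q_C)/5 and q_C = (128 - (3/2)q_F)/4.
Substituting one into the other gives q_F = 928/71 and q_C = 1924/71.
Price P = 138 - (3/2)·40.1690 = 77.7465.
Forge's profit: 77.7465·(928/71) - 32·(928/71) - (928/71)² = 427.0899.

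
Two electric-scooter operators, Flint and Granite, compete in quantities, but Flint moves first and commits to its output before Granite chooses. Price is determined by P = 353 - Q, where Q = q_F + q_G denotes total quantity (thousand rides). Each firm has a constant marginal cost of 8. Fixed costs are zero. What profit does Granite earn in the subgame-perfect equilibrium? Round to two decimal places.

Solve by backward induction. Given q_F, the follower Granite maximises π_G = (353 - q_F - q_G)q_G - 8q_G.
Follower FOC: 345 - q_F - 2q_G = 0, so q_G(q_F) = (345 - q_F)/2.
The leader anticipates this reaction. Substituting into P = 353 - Q gives P = 361/2 - (1/2)q_F, so π_F = (361/2 - (1/2)q_F)q_F - 8q_F.
Leader FOC: 345/2 - q_F = 0, so q_F = 345/2.
Then q_G = (345 - 345/2)/2 = 345/4.
Price P = 353 - 1035/4 = 377/4.
Granite's profit: (377/4 - 8)·(345/4) = 7439.0625.

7439.06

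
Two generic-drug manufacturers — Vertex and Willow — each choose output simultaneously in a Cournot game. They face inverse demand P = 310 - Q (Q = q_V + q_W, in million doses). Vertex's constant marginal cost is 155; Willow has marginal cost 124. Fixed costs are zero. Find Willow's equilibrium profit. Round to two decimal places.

Vertex's profit: π_V = (310 - Q)q_V - (155q_V). Setting ∂π_V/∂q_V = 0: 155 - 2q_V - (q_W) = 0.
Willow's profit: π_W = (310 - Q)q_W - (124q_W). Setting ∂π_W/∂q_W = 0: 186 - 2q_W - (q_V) = 0.
Rearranging gives the reaction functions q_V = (155 - q_W)/2 and q_W = (186 - q_V)/2.
Substituting one into the other gives q_V = 124/3 and q_W = 217/3.
Price P = 310 - 341/3 = 589/3.
Willow's profit: (589/3 - 124)·(217/3) = 5232.1111.

5232.11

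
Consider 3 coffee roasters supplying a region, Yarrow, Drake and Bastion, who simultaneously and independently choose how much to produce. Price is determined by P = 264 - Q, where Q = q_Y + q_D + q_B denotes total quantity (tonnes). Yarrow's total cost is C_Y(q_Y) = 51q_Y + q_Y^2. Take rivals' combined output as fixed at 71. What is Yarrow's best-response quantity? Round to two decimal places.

35.50

With rivals' combined output fixed at 71, Yarrow's profit is π_Y = (264 - 71 - q_Y)q_Y - (51q_Y + q_Y²) = (193 - q_Y)q_Y - (51q_Y + q_Y²).
∂π_Y/∂q_Y = 142 - 4q_Y = 0, so q_Y = 71/2.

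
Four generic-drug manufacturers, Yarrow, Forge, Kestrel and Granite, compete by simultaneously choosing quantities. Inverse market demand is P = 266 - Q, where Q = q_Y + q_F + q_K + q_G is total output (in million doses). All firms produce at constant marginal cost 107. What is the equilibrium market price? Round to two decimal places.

A representative firm's profit is π_i = q_i(266 - Q) - 107q_i.
First-order condition (treating rivals' output as given): 159 - 2q_i - Σ_{j≠i} q_j = 0.
With identical firms every q_j equals q_i, so Σ_{j≠i} q_j = 3q_i and 159 = 5q_i, giving q_i = 159/5.
Total output Q = 636/5, so price P = 266 - 636/5 = 694/5.

138.80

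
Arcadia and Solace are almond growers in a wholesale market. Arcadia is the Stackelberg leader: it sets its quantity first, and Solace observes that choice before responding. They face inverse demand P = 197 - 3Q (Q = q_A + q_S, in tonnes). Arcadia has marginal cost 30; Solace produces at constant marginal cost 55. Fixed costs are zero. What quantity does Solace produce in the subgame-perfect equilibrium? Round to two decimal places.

7.67

The follower Solace best-responds to any q_A: π_S = (197 - 3Q)q_S - 55q_S.
Follower FOC: 142 - 3q_A - 6q_S = 0, so q_S(q_A) = (142 - 3q_A)/6.
Arcadia substitutes q_S(q_A) into its own profit: π_A = q_A(197 - 3q_A - (142 - 3q_A)/2) - 30q_A = (126 - (3/2)q_A)q_A - 30q_A.
The leader's first-order condition 96 - 3q_A = 0 yields q_A = 32.
Then q_S = (142 - 3·32)/6 = 23/3.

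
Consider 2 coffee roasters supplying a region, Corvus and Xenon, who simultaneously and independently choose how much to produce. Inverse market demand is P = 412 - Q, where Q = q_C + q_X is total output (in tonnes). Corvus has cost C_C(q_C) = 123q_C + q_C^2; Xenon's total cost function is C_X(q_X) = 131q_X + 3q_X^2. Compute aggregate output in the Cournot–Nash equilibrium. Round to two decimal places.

92.45

Corvus's profit: π_C = (412 - Q)q_C - (123q_C + q_C²). Setting ∂π_C/∂q_C = 0: 289 - 4q_C - (q_X) = 0.
Xenon's first-order condition: 281 - 8q_X - (q_C) = 0.
Best responses: q_C = (289 - q_X)/4, q_X = (281 - q_C)/8.
Substituting one into the other gives q_C = 65.5161 and q_X = 835/31.
Total output Q = 65.5161 + 835/31 = 92.4516.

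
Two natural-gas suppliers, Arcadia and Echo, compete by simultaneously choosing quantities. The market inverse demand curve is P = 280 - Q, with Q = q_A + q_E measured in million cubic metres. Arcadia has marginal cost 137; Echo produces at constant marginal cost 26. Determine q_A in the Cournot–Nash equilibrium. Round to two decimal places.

10.67

Arcadia's profit: π_A = (280 - Q)q_A - (137q_A). Setting ∂π_A/∂q_A = 0: 143 - 2q_A - (q_E) = 0.
Echo's profit: π_E = (280 - Q)q_E - (26q_E). Setting ∂π_E/∂q_E = 0: 254 - 2q_E - (q_A) = 0.
So q_A = (143 - q_E)/2 and q_E = (254 - q_A)/2.
Substituting one into the other gives q_A = 32/3 and q_E = 365/3.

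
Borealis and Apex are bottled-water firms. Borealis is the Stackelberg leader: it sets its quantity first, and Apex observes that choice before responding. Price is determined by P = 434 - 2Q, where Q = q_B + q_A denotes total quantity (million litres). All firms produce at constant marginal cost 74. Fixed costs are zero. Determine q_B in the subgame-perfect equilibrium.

Solve by backward induction. Given q_B, the follower Apex maximises π_A = (434 - 2q_B - 2q_A)q_A - 74q_A.
∂π_A/∂q_A = 360 - 2q_B - 4q_A = 0 gives the reaction function q_A = (360 - 2q_B)/4.
Borealis substitutes q_A(q_B) into its own profit: π_B = q_B(434 - 2q_B - (360 - 2q_B)/2) - 74q_B = (254 - q_B)q_B - 74q_B.
Leader FOC: 180 - 2q_B = 0, so q_B = 90.
Then q_A = (360 - 2·90)/4 = 45.

90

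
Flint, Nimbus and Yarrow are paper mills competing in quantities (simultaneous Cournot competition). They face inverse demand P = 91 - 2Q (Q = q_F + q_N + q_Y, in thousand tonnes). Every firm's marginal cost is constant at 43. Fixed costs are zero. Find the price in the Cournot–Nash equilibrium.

55

A representative firm's profit is π_i = q_i(91 - 2Q) - 43q_i.
Setting ∂π_i/∂q_i = 0 with rivals' quantities fixed: 48 - 4q_i - 2·Σ_{j≠i} q_j = 0.
With identical firms every q_j equals q_i, so Σ_{j≠i} q_j = 2q_i and 48 = 8q_i, giving q_i = 6.
Total output Q = 18, so price P = 91 - 2·18 = 55.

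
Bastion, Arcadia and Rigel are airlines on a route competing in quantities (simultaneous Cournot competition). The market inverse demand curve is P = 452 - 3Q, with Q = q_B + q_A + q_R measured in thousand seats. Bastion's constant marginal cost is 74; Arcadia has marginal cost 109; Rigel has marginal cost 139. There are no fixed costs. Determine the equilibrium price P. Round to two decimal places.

193.50

Bastion's profit: π_B = (452 - 3Q)q_B - (74q_B). Setting ∂π_B/∂q_B = 0: 378 - 6q_B - 3(q_A + q_R) = 0.
Arcadia's profit: π_A = (452 - 3Q)q_A - (109q_A). Setting ∂π_A/∂q_A = 0: 343 - 6q_A - 3(q_B + q_R) = 0.
Rigel's profit: π_R = (452 - 3Q)q_R - (139q_R). Setting ∂π_R/∂q_R = 0: 313 - 6q_R - 3(q_B + q_A) = 0.
Summing all 3 equations gives 1034 − 12Q = 0, hence Q = 517/6.
Back-substituting: q_B = (378 − 517/2)/3 = 239/6, q_A = (343 − 517/2)/3 = 169/6, q_R = (313 − 517/2)/3 = 109/6.
Total output Q = 517/6, so price P = 452 - 3·(517/6) = 387/2.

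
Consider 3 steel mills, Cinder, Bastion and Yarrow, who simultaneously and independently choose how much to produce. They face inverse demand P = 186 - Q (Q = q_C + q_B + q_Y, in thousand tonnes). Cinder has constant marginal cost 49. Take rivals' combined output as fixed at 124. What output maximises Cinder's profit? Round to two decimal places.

With rivals' combined output fixed at 124, Cinder's profit is π_C = (186 - 124 - q_C)q_C - (49q_C) = (62 - q_C)q_C - (49q_C).
∂π_C/∂q_C = 13 - 2q_C = 0, so q_C = 13/2.

6.50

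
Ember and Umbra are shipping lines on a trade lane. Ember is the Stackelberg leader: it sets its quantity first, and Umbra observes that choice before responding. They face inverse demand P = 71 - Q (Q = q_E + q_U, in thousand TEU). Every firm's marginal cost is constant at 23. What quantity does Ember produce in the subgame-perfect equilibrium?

24

The follower Umbra best-responds to any q_E: π_U = (71 - Q)q_U - 23q_U.
Setting the follower's marginal profit to zero, 48 - q_E - 2q_U = 0, i.e. q_U = (48 - q_E)/2.
The leader anticipates this reaction. Substituting into P = 71 - Q gives P = 47 - (1/2)q_E, so π_E = (47 - (1/2)q_E)q_E - 23q_E.
The leader's first-order condition 24 - q_E = 0 yields q_E = 24.
Then q_U = (48 - 24)/2 = 12.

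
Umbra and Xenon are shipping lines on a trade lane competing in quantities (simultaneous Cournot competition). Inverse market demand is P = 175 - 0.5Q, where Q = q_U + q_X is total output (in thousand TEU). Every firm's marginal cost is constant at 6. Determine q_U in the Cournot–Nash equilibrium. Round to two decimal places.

112.67

A representative firm's profit is π_i = q_i(175 - 0.5Q) - 6q_i.
First-order condition (treating rivals' output as given): 169 - q_i - (1/2)q_j = 0.
With identical firms every q_j equals q_i, so q_j = q_i and 169 = (3/2)q_i, giving q_i = 338/3.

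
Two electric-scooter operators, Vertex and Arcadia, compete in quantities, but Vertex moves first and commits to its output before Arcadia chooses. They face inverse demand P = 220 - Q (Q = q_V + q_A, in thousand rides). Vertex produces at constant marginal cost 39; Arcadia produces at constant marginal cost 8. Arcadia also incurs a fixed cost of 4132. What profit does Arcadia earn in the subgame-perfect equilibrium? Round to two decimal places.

560.25

The follower Arcadia best-responds to any q_V: π_A = (220 - Q)q_A - 8q_A.
Follower FOC: 212 - q_V - 2q_A = 0, so q_A(q_V) = (212 - q_V)/2.
Vertex substitutes q_A(q_V) into its own profit: π_V = q_V(220 - q_V - (212 - q_V)/2) - 39q_V = (114 - (1/2)q_V)q_V - 39q_V.
The leader's first-order condition 75 - q_V = 0 yields q_V = 75.
Then q_A = (212 - 75)/2 = 137/2.
Price P = 220 - 287/2 = 153/2.
Arcadia's profit: (153/2 - 8)·(137/2) - 4132 = 560.2500.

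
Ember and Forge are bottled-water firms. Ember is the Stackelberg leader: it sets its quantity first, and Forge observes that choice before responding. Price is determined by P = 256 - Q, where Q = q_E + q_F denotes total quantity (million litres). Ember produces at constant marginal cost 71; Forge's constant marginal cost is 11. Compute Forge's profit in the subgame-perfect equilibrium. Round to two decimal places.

Solve by backward induction. Given q_E, the follower Forge maximises π_F = (256 - q_E - q_F)q_F - 11q_F.
Follower FOC: 245 - q_E - 2q_F = 0, so q_F(q_E) = (245 - q_E)/2.
Ember substitutes q_F(q_E) into its own profit: π_E = q_E(256 - q_E - (245 - q_E)/2) - 71q_E = (267/2 - (1/2)q_E)q_E - 71q_E.
Maximising: ∂π_E/∂q_E = 125/2 - q_E = 0, giving q_E = 125/2.
Then q_F = (245 - 125/2)/2 = 365/4.
Price P = 256 - 615/4 = 409/4.
Forge's profit: (409/4 - 11)·(365/4) = 8326.5625.

8326.56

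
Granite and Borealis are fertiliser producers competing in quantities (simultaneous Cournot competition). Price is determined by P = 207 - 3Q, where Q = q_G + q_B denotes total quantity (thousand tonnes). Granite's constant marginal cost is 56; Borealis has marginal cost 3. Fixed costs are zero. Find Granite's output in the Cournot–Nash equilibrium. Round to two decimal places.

Granite's profit: π_G = (207 - 3Q)q_G - (56q_G). Setting ∂π_G/∂q_G = 0: 151 - 6q_G - 3(q_B) = 0.
Borealis's profit: π_B = (207 - 3Q)q_B - (3q_B). Setting ∂π_B/∂q_B = 0: 204 - 6q_B - 3(q_G) = 0.
Best responses: q_G = (151 - 3q_B)/6, q_B = (204 - 3q_G)/6.
Substituting one into the other gives q_G = 98/9 and q_B = 257/9.

10.89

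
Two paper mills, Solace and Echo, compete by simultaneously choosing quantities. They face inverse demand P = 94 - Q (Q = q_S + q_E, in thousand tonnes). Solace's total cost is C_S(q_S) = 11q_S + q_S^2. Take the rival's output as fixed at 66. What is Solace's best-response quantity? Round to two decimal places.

With the rival's output fixed at 66, Solace's profit is π_S = (94 - 66 - q_S)q_S - (11q_S + q_S²) = (28 - q_S)q_S - (11q_S + q_S²).
∂π_S/∂q_S = 17 - 4q_S = 0, so q_S = 17/4.

4.25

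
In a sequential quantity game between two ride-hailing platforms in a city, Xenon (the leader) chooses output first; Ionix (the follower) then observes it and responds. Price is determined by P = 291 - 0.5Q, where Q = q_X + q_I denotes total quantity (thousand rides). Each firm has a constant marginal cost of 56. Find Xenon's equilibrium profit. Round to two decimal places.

13806.25

The follower Ionix best-responds to any q_X: π_I = (291 - 0.5Q)q_I - 56q_I.
Follower FOC: 235 - (1/2)q_X - q_I = 0, so q_I(q_X) = (235 - (1/2)q_X).
Xenon substitutes q_I(q_X) into its own profit: π_X = q_X(291 - (1/2)q_X - (235 - (1/2)q_X)/2) - 56q_X = (347/2 - (1/4)q_X)q_X - 56q_X.
Leader FOC: 235/2 - (1/2)q_X = 0, so q_X = 235.
Then q_I = (235 - (1/2)·235) = 235/2.
Price P = 291 - (1/2)·(705/2) = 459/4.
Xenon's profit: (459/4 - 56)·235 = 13806.2500.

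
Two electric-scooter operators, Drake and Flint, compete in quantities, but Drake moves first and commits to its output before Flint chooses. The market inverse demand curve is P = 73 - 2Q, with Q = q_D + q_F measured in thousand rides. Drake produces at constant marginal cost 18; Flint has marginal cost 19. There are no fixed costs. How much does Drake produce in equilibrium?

14

Solve by backward induction. Given q_D, the follower Flint maximises π_F = (73 - 2q_D - 2q_F)q_F - 19q_F.
∂π_F/∂q_F = 54 - 2q_D - 4q_F = 0 gives the reaction function q_F = (54 - 2q_D)/4.
The leader anticipates this reaction. Substituting into P = 73 - 2Q gives P = 46 - q_D, so π_D = (46 - q_D)q_D - 18q_D.
Leader FOC: 28 - 2q_D = 0, so q_D = 14.
Then q_F = (54 - 2·14)/4 = 13/2.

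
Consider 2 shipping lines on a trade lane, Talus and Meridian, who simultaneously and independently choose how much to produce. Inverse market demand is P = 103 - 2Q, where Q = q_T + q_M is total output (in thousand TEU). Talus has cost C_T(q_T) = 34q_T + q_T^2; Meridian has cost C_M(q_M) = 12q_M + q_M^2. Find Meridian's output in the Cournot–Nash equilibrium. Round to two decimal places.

Talus's profit: π_T = (103 - 2Q)q_T - (34q_T + q_T²). Setting ∂π_T/∂q_T = 0: 69 - 6q_T - 2(q_M) = 0.
Meridian's profit: π_M = (103 - 2Q)q_M - (12q_M + q_M²). Setting ∂π_M/∂q_M = 0: 91 - 6q_M - 2(q_T) = 0.
Rearranging gives the reaction functions q_T = (69 - 2q_M)/6 and q_M = (91 - 2q_T)/6.
Solving the pair: q_T = 29/4, q_M = 51/4.

12.75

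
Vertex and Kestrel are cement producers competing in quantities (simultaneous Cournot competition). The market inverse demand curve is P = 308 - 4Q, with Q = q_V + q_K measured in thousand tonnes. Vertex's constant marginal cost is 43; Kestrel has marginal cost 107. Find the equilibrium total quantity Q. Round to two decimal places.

Vertex's profit: π_V = (308 - 4Q)q_V - (43q_V). Setting ∂π_V/∂q_V = 0: 265 - 8q_V - 4(q_K) = 0.
Kestrel's first-order condition: 201 - 8q_K - 4(q_V) = 0.
Rearranging gives the reaction functions q_V = (265 - 4q_K)/8 and q_K = (201 - 4q_V)/8.
Solving the pair: q_V = 329/12, q_K = 137/12.
Total output Q = 329/12 + 137/12 = 233/6.

38.83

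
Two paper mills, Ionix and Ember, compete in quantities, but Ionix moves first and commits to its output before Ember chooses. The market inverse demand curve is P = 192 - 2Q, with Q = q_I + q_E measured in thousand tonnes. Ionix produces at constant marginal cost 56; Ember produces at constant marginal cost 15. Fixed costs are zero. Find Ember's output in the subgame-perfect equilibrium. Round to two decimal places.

32.38

The follower Ember best-responds to any q_I: π_E = (192 - 2Q)q_E - 15q_E.
Follower FOC: 177 - 2q_I - 4q_E = 0, so q_E(q_I) = (177 - 2q_I)/4.
Ionix substitutes q_E(q_I) into its own profit: π_I = q_I(192 - 2q_I - (177 - 2q_I)/2) - 56q_I = (207/2 - q_I)q_I - 56q_I.
Maximising: ∂π_I/∂q_I = 95/2 - 2q_I = 0, giving q_I = 95/4.
Then q_E = (177 - 2·(95/4))/4 = 259/8.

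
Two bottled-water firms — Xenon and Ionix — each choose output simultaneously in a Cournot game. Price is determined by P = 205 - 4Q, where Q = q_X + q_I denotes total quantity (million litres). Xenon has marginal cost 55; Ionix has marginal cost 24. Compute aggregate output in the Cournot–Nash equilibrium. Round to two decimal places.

Xenon's profit: π_X = (205 - 4Q)q_X - (55q_X). Setting ∂π_X/∂q_X = 0: 150 - 8q_X - 4(q_I) = 0.
Ionix's profit: π_I = (205 - 4Q)q_I - (24q_I). Setting ∂π_I/∂q_I = 0: 181 - 8q_I - 4(q_X) = 0.
So q_X = (150 - 4q_I)/8 and q_I = (181 - 4q_X)/8.
Substituting one into the other gives q_X = 119/12 and q_I = 53/3.
Total output Q = 119/12 + 53/3 = 331/12.

27.58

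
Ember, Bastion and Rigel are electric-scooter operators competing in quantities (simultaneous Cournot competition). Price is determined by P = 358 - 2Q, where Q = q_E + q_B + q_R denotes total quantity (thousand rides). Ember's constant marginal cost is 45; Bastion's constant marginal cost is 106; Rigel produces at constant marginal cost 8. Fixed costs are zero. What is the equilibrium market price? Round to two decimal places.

Ember's profit: π_E = (358 - 2Q)q_E - (45q_E). Setting ∂π_E/∂q_E = 0: 313 - 4q_E - 2(q_B + q_R) = 0.
Bastion's profit: π_B = (358 - 2Q)q_B - (106q_B). Setting ∂π_B/∂q_B = 0: 252 - 4q_B - 2(q_E + q_R) = 0.
Rigel's profit: π_R = (358 - 2Q)q_R - (8q_R). Setting ∂π_R/∂q_R = 0: 350 - 4q_R - 2(q_E + q_B) = 0.
Adding the 3 conditions: 915 − 4Q − 4Q = 0, i.e. Q = 915/8.
Back-substituting: q_E = (313 − 915/4)/2 = 337/8, q_B = (252 − 915/4)/2 = 93/8, q_R = (350 − 915/4)/2 = 485/8.
Total output Q = 915/8, so price P = 358 - 2·(915/8) = 517/4.

129.25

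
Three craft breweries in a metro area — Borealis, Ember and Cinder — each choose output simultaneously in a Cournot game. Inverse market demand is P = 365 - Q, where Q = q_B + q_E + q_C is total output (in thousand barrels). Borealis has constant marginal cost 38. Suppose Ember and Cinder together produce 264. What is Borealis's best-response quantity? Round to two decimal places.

With rivals' combined output fixed at 264, Borealis's profit is π_B = (365 - 264 - q_B)q_B - (38q_B) = (101 - q_B)q_B - (38q_B).
∂π_B/∂q_B = 63 - 2q_B = 0, so q_B = 63/2.

31.50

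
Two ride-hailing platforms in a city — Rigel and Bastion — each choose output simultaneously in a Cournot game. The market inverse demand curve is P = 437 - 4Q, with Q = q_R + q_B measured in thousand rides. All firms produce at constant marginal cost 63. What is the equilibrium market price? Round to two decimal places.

Each firm earns π_i = (437 - 4Q)q_i - 63q_i.
Setting ∂π_i/∂q_i = 0 with rivals' quantities fixed: 374 - 8q_i - 4q_j = 0.
With identical firms every q_j equals q_i, so q_j = q_i and 374 = 12q_i, giving q_i = 187/6.
Total output Q = 187/3, so price P = 437 - 4·(187/3) = 563/3.

187.67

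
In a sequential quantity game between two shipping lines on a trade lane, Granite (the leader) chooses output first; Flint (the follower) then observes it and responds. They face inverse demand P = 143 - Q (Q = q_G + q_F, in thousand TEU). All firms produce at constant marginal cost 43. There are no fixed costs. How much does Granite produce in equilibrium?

Solve by backward induction. Given q_G, the follower Flint maximises π_F = (143 - q_G - q_F)q_F - 43q_F.
∂π_F/∂q_F = 100 - q_G - 2q_F = 0 gives the reaction function q_F = (100 - q_G)/2.
The leader anticipates this reaction. Substituting into P = 143 - Q gives P = 93 - (1/2)q_G, so π_G = (93 - (1/2)q_G)q_G - 43q_G.
Leader FOC: 50 - q_G = 0, so q_G = 50.
Then q_F = (100 - 50)/2 = 25.

50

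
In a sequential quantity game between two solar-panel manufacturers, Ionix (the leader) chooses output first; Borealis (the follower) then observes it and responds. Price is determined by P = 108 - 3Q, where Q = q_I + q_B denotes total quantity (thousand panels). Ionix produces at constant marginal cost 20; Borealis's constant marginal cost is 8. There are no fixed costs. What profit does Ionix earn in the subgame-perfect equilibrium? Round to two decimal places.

240.67

Solve by backward induction. Given q_I, the follower Borealis maximises π_B = (108 - 3q_I - 3q_B)q_B - 8q_B.
Follower FOC: 100 - 3q_I - 6q_B = 0, so q_B(q_I) = (100 - 3q_I)/6.
The leader anticipates this reaction. Substituting into P = 108 - 3Q gives P = 58 - (3/2)q_I, so π_I = (58 - (3/2)q_I)q_I - 20q_I.
The leader's first-order condition 38 - 3q_I = 0 yields q_I = 38/3.
Then q_B = (100 - 3·(38/3))/6 = 31/3.
Price P = 108 - 3·23 = 39.
Ionix's profit: (39 - 20)·(38/3) = 722/3.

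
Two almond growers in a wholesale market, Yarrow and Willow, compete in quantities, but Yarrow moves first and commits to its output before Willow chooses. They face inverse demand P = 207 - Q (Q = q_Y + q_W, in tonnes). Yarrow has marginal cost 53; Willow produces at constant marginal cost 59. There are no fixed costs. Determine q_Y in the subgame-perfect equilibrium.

The follower Willow best-responds to any q_Y: π_W = (207 - Q)q_W - 59q_W.
Setting the follower's marginal profit to zero, 148 - q_Y - 2q_W = 0, i.e. q_W = (148 - q_Y)/2.
The leader anticipates this reaction. Substituting into P = 207 - Q gives P = 133 - (1/2)q_Y, so π_Y = (133 - (1/2)q_Y)q_Y - 53q_Y.
The leader's first-order condition 80 - q_Y = 0 yields q_Y = 80.
Then q_W = (148 - 80)/2 = 34.

80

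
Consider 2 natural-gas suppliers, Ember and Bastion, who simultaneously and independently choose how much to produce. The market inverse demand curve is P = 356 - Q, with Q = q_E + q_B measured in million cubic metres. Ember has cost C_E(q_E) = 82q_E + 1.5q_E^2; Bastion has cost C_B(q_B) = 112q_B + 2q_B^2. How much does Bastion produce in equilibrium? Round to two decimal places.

32.62

Ember's profit: π_E = (356 - Q)q_E - (82q_E + (3/2)q_E²). Setting ∂π_E/∂q_E = 0: 274 - 5q_E - (q_B) = 0.
Bastion's profit: π_B = (356 - Q)q_B - (112q_B + 2q_B²). Setting ∂π_B/∂q_B = 0: 244 - 6q_B - (q_E) = 0.
Rearranging gives the reaction functions q_E = (274 - q_B)/5 and q_B = (244 - q_E)/6.
Solving the pair: q_E = 1400/29, q_B = 946/29.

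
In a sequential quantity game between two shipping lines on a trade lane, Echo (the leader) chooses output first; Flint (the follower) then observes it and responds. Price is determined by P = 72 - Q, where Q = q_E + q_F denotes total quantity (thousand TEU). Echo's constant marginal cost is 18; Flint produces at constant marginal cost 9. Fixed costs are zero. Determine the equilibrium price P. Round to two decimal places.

29.25

Solve by backward induction. Given q_E, the follower Flint maximises π_F = (72 - q_E - q_F)q_F - 9q_F.
Follower FOC: 63 - q_E - 2q_F = 0, so q_F(q_E) = (63 - q_E)/2.
The leader anticipates this reaction. Substituting into P = 72 - Q gives P = 81/2 - (1/2)q_E, so π_E = (81/2 - (1/2)q_E)q_E - 18q_E.
The leader's first-order condition 45/2 - q_E = 0 yields q_E = 45/2.
Then q_F = (63 - 45/2)/2 = 81/4.
Total output Q = 171/4, so price P = 72 - 171/4 = 117/4.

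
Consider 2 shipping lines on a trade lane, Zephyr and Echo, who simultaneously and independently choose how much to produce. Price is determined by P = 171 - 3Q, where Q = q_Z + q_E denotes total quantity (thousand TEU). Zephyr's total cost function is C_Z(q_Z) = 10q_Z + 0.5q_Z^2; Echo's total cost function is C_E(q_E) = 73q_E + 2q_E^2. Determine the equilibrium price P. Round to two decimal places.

Zephyr's profit: π_Z = (171 - 3Q)q_Z - (10q_Z + (1/2)q_Z²). Setting ∂π_Z/∂q_Z = 0: 161 - 7q_Z - 3(q_E) = 0.
Echo's profit: π_E = (171 - 3Q)q_E - (73q_E + 2q_E²). Setting ∂π_E/∂q_E = 0: 98 - 10q_E - 3(q_Z) = 0.
So q_Z = (161 - 3q_E)/7 and q_E = (98 - 3q_Z)/10.
Solving the pair: q_Z = 1316/61, q_E = 203/61.
Total output Q = 1519/61, so price P = 171 - 3·(1519/61) = 96.2951.

96.30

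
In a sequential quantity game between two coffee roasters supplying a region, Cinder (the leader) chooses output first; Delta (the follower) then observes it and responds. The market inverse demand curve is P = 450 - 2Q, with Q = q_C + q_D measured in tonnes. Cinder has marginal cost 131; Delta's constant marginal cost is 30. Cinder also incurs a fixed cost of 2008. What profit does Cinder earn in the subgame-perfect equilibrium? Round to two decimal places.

The follower Delta best-responds to any q_C: π_D = (450 - 2Q)q_D - 30q_D.
Setting the follower's marginal profit to zero, 420 - 2q_C - 4q_D = 0, i.e. q_D = (420 - 2q_C)/4.
Cinder substitutes q_D(q_C) into its own profit: π_C = q_C(450 - 2q_C - (420 - 2q_C)/2) - 131q_C = (240 - q_C)q_C - 131q_C.
Leader FOC: 109 - 2q_C = 0, so q_C = 109/2.
Then q_D = (420 - 2·(109/2))/4 = 311/4.
Price P = 450 - 2·(529/4) = 371/2.
Cinder's profit: (371/2 - 131)·(109/2) - 2008 = 962.2500.

962.25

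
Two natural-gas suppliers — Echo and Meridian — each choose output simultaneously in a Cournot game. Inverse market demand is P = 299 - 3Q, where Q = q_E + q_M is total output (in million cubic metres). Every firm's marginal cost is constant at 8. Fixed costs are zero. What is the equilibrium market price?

105

A representative firm's profit is π_i = q_i(299 - 3Q) - 8q_i.
Setting ∂π_i/∂q_i = 0 with rivals' quantities fixed: 291 - 6q_i - 3q_j = 0.
By symmetry each firm produces the same amount; substituting q_j = q_i yields q_i = 291/9 = 97/3.
Total output Q = 194/3, so price P = 299 - 3·(194/3) = 105.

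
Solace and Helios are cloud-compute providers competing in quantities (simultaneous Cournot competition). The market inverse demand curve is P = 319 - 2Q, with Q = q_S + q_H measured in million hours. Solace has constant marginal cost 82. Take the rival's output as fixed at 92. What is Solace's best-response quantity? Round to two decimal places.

With the rival's output fixed at 92, Solace's profit is π_S = (319 - 2·92 - 2q_S)q_S - (82q_S) = (135 - 2q_S)q_S - (82q_S).
∂π_S/∂q_S = 53 - 4q_S = 0, so q_S = 53/4.

13.25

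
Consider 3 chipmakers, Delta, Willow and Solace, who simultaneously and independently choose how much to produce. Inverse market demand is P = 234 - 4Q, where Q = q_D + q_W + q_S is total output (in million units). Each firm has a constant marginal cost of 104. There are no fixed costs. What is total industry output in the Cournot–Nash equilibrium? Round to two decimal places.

24.38

Each firm earns π_i = (234 - 4Q)q_i - 104q_i.
First-order condition (treating rivals' output as given): 130 - 8q_i - 4·Σ_{j≠i} q_j = 0.
By symmetry each firm produces the same amount; substituting Σ_{j≠i} q_j = 2q_i yields q_i = 130/16 = 65/8.
Total output Q = 65/8 + 65/8 + 65/8 = 195/8.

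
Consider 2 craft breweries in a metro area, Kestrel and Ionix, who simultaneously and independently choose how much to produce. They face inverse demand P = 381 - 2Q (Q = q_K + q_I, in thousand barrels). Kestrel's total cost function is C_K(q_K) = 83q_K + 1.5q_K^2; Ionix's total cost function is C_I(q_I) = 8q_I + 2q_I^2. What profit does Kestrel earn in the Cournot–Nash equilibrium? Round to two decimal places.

Kestrel's profit: π_K = (381 - 2Q)q_K - (83q_K + (3/2)q_K²). Setting ∂π_K/∂q_K = 0: 298 - 7q_K - 2(q_I) = 0.
Ionix's profit: π_I = (381 - 2Q)q_I - (8q_I + 2q_I²). Setting ∂π_I/∂q_I = 0: 373 - 8q_I - 2(q_K) = 0.
Rearranging gives the reaction functions q_K = (298 - 2q_I)/7 and q_I = (373 - 2q_K)/8.
Solving the pair: q_K = 63/2, q_I = 155/4.
Price P = 381 - 2·(281/4) = 481/2.
Kestrel's profit: (481/2)·(63/2) - 83·(63/2) - (3/2)(63/2)² = 3472.8750.

3472.88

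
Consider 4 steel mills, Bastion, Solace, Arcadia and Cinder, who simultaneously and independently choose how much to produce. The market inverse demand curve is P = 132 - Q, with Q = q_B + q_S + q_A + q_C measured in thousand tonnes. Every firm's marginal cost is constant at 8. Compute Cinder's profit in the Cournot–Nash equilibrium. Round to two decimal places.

615.04

A representative firm's profit is π_i = q_i(132 - Q) - 8q_i.
First-order condition (treating rivals' output as given): 124 - 2q_i - Σ_{j≠i} q_j = 0.
By symmetry each firm produces the same amount; substituting Σ_{j≠i} q_j = 3q_i yields q_i = 124/5.
Price P = 132 - 496/5 = 164/5.
Cinder's profit: (164/5 - 8)·(124/5) = 615.0400.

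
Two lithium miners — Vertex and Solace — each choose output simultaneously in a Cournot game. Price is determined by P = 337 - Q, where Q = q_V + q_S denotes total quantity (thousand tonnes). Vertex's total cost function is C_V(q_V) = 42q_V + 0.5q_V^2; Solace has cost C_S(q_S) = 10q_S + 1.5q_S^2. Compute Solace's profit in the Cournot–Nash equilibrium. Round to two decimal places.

6002.50

Vertex's profit: π_V = (337 - Q)q_V - (42q_V + (1/2)q_V²). Setting ∂π_V/∂q_V = 0: 295 - 3q_V - (q_S) = 0.
Solace's profit: π_S = (337 - Q)q_S - (10q_S + (3/2)q_S²). Setting ∂π_S/∂q_S = 0: 327 - 5q_S - (q_V) = 0.
So q_V = (295 - q_S)/3 and q_S = (327 - q_V)/5.
Solving the pair: q_V = 82, q_S = 49.
Price P = 337 - 131 = 206.
Solace's profit: 206·49 - 10·49 - (3/2)·49² = 6002.5000.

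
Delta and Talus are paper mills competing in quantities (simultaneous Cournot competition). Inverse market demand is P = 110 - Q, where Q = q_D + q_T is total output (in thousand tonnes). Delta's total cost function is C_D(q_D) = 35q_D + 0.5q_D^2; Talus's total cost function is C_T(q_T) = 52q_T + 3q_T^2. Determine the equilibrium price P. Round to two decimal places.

Delta's profit: π_D = (110 - Q)q_D - (35q_D + (1/2)q_D²). Setting ∂π_D/∂q_D = 0: 75 - 3q_D - (q_T) = 0.
Talus's profit: π_T = (110 - Q)q_T - (52q_T + 3q_T²). Setting ∂π_T/∂q_T = 0: 58 - 8q_T - (q_D) = 0.
Rearranging gives the reaction functions q_D = (75 - q_T)/3 and q_T = (58 - q_D)/8.
Solving the pair: q_D = 542/23, q_T = 99/23.
Total output Q = 641/23, so price P = 110 - 641/23 = 1889/23.

82.13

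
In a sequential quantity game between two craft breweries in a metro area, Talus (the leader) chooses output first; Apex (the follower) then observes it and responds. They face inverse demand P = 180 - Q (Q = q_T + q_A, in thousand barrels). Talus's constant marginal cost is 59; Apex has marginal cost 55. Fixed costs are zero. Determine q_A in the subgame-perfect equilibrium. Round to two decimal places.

33.25

Solve by backward induction. Given q_T, the follower Apex maximises π_A = (180 - q_T - q_A)q_A - 55q_A.
∂π_A/∂q_A = 125 - q_T - 2q_A = 0 gives the reaction function q_A = (125 - q_T)/2.
Talus substitutes q_A(q_T) into its own profit: π_T = q_T(180 - q_T - (125 - q_T)/2) - 59q_T = (235/2 - (1/2)q_T)q_T - 59q_T.
The leader's first-order condition 117/2 - q_T = 0 yields q_T = 117/2.
Then q_A = (125 - 117/2)/2 = 133/4.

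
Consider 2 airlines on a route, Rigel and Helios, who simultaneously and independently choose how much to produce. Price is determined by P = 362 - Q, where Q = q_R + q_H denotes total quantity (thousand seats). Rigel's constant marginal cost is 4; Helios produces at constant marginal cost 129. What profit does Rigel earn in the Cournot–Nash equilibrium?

25921

Rigel's profit: π_R = (362 - Q)q_R - (4q_R). Setting ∂π_R/∂q_R = 0: 358 - 2q_R - (q_H) = 0.
Helios's profit: π_H = (362 - Q)q_H - (129q_H). Setting ∂π_H/∂q_H = 0: 233 - 2q_H - (q_R) = 0.
Best responses: q_R = (358 - q_H)/2, q_H = (233 - q_R)/2.
Substituting one into the other gives q_R = 161 and q_H = 36.
Price P = 362 - 197 = 165.
Rigel's profit: (165 - 4)·161 = 25921.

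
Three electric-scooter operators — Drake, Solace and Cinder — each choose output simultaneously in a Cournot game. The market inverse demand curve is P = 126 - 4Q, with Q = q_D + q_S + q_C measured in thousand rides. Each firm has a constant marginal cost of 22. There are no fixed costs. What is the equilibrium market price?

Each firm earns π_i = (126 - 4Q)q_i - 22q_i.
First-order condition (treating rivals' output as given): 104 - 8q_i - 4·Σ_{j≠i} q_j = 0.
By symmetry each firm produces the same amount; substituting Σ_{j≠i} q_j = 2q_i yields q_i = 104/16 = 13/2.
Total output Q = 39/2, so price P = 126 - 4·(39/2) = 48.

48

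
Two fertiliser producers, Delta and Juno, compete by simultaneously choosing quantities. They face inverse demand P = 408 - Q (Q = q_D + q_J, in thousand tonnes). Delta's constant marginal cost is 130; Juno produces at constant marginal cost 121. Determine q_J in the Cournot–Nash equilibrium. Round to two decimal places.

Delta's profit: π_D = (408 - Q)q_D - (130q_D). Setting ∂π_D/∂q_D = 0: 278 - 2q_D - (q_J) = 0.
Juno's profit: π_J = (408 - Q)q_J - (121q_J). Setting ∂π_J/∂q_J = 0: 287 - 2q_J - (q_D) = 0.
Rearranging gives the reaction functions q_D = (278 - q_J)/2 and q_J = (287 - q_D)/2.
Solving the pair: q_D = 269/3, q_J = 296/3.

98.67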